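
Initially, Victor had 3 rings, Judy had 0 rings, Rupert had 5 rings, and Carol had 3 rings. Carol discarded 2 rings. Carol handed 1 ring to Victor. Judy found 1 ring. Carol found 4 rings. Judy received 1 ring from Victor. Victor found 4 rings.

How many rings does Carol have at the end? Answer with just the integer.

Tracking counts step by step:
Start: Victor=3, Judy=0, Rupert=5, Carol=3
Event 1 (Carol -2): Carol: 3 -> 1. State: Victor=3, Judy=0, Rupert=5, Carol=1
Event 2 (Carol -> Victor, 1): Carol: 1 -> 0, Victor: 3 -> 4. State: Victor=4, Judy=0, Rupert=5, Carol=0
Event 3 (Judy +1): Judy: 0 -> 1. State: Victor=4, Judy=1, Rupert=5, Carol=0
Event 4 (Carol +4): Carol: 0 -> 4. State: Victor=4, Judy=1, Rupert=5, Carol=4
Event 5 (Victor -> Judy, 1): Victor: 4 -> 3, Judy: 1 -> 2. State: Victor=3, Judy=2, Rupert=5, Carol=4
Event 6 (Victor +4): Victor: 3 -> 7. State: Victor=7, Judy=2, Rupert=5, Carol=4

Carol's final count: 4

Answer: 4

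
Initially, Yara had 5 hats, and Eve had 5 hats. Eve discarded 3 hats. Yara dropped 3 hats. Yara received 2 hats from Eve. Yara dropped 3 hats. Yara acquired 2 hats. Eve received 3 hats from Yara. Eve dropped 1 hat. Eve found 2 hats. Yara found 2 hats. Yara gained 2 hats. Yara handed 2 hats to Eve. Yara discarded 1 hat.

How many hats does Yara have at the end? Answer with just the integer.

Answer: 1

Derivation:
Tracking counts step by step:
Start: Yara=5, Eve=5
Event 1 (Eve -3): Eve: 5 -> 2. State: Yara=5, Eve=2
Event 2 (Yara -3): Yara: 5 -> 2. State: Yara=2, Eve=2
Event 3 (Eve -> Yara, 2): Eve: 2 -> 0, Yara: 2 -> 4. State: Yara=4, Eve=0
Event 4 (Yara -3): Yara: 4 -> 1. State: Yara=1, Eve=0
Event 5 (Yara +2): Yara: 1 -> 3. State: Yara=3, Eve=0
Event 6 (Yara -> Eve, 3): Yara: 3 -> 0, Eve: 0 -> 3. State: Yara=0, Eve=3
Event 7 (Eve -1): Eve: 3 -> 2. State: Yara=0, Eve=2
Event 8 (Eve +2): Eve: 2 -> 4. State: Yara=0, Eve=4
Event 9 (Yara +2): Yara: 0 -> 2. State: Yara=2, Eve=4
Event 10 (Yara +2): Yara: 2 -> 4. State: Yara=4, Eve=4
Event 11 (Yara -> Eve, 2): Yara: 4 -> 2, Eve: 4 -> 6. State: Yara=2, Eve=6
Event 12 (Yara -1): Yara: 2 -> 1. State: Yara=1, Eve=6

Yara's final count: 1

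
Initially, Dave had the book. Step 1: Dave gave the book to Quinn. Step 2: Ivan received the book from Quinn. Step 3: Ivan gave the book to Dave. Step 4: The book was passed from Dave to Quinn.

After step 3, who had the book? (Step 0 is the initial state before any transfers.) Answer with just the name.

Tracking the book holder through step 3:
After step 0 (start): Dave
After step 1: Quinn
After step 2: Ivan
After step 3: Dave

At step 3, the holder is Dave.

Answer: Dave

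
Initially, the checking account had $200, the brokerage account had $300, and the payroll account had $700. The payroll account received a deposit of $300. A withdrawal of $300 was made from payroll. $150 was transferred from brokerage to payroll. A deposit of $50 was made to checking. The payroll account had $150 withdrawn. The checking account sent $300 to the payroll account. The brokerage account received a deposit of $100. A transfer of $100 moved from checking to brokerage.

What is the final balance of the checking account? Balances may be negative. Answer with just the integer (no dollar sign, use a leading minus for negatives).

Answer: -150

Derivation:
Tracking account balances step by step:
Start: checking=200, brokerage=300, payroll=700
Event 1 (deposit 300 to payroll): payroll: 700 + 300 = 1000. Balances: checking=200, brokerage=300, payroll=1000
Event 2 (withdraw 300 from payroll): payroll: 1000 - 300 = 700. Balances: checking=200, brokerage=300, payroll=700
Event 3 (transfer 150 brokerage -> payroll): brokerage: 300 - 150 = 150, payroll: 700 + 150 = 850. Balances: checking=200, brokerage=150, payroll=850
Event 4 (deposit 50 to checking): checking: 200 + 50 = 250. Balances: checking=250, brokerage=150, payroll=850
Event 5 (withdraw 150 from payroll): payroll: 850 - 150 = 700. Balances: checking=250, brokerage=150, payroll=700
Event 6 (transfer 300 checking -> payroll): checking: 250 - 300 = -50, payroll: 700 + 300 = 1000. Balances: checking=-50, brokerage=150, payroll=1000
Event 7 (deposit 100 to brokerage): brokerage: 150 + 100 = 250. Balances: checking=-50, brokerage=250, payroll=1000
Event 8 (transfer 100 checking -> brokerage): checking: -50 - 100 = -150, brokerage: 250 + 100 = 350. Balances: checking=-150, brokerage=350, payroll=1000

Final balance of checking: -150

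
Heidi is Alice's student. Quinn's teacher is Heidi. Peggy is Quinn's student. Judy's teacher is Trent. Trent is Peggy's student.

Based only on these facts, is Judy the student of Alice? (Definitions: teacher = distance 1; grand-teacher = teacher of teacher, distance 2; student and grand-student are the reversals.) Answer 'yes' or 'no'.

Answer: no

Derivation:
Reconstructing the teacher chain from the given facts:
  Alice -> Heidi -> Quinn -> Peggy -> Trent -> Judy
(each arrow means 'teacher of the next')
Positions in the chain (0 = top):
  position of Alice: 0
  position of Heidi: 1
  position of Quinn: 2
  position of Peggy: 3
  position of Trent: 4
  position of Judy: 5

Judy is at position 5, Alice is at position 0; signed distance (j - i) = -5.
'student' requires j - i = -1. Actual distance is -5, so the relation does NOT hold.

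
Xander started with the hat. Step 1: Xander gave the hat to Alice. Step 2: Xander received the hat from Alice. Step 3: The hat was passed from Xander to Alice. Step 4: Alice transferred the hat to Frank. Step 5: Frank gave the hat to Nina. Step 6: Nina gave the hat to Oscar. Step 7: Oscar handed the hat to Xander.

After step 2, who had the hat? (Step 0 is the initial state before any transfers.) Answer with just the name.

Tracking the hat holder through step 2:
After step 0 (start): Xander
After step 1: Alice
After step 2: Xander

At step 2, the holder is Xander.

Answer: Xander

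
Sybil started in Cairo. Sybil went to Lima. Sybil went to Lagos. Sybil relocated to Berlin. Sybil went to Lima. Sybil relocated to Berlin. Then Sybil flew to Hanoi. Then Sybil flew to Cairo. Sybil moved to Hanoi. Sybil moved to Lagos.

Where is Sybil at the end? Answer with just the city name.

Tracking Sybil's location:
Start: Sybil is in Cairo.
After move 1: Cairo -> Lima. Sybil is in Lima.
After move 2: Lima -> Lagos. Sybil is in Lagos.
After move 3: Lagos -> Berlin. Sybil is in Berlin.
After move 4: Berlin -> Lima. Sybil is in Lima.
After move 5: Lima -> Berlin. Sybil is in Berlin.
After move 6: Berlin -> Hanoi. Sybil is in Hanoi.
After move 7: Hanoi -> Cairo. Sybil is in Cairo.
After move 8: Cairo -> Hanoi. Sybil is in Hanoi.
After move 9: Hanoi -> Lagos. Sybil is in Lagos.

Answer: Lagos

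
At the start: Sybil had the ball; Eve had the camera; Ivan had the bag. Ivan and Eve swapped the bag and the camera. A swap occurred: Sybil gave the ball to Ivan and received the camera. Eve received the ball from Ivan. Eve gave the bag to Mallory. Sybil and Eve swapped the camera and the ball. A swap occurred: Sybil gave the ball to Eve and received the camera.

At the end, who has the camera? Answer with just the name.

Answer: Sybil

Derivation:
Tracking all object holders:
Start: ball:Sybil, camera:Eve, bag:Ivan
Event 1 (swap bag<->camera: now bag:Eve, camera:Ivan). State: ball:Sybil, camera:Ivan, bag:Eve
Event 2 (swap ball<->camera: now ball:Ivan, camera:Sybil). State: ball:Ivan, camera:Sybil, bag:Eve
Event 3 (give ball: Ivan -> Eve). State: ball:Eve, camera:Sybil, bag:Eve
Event 4 (give bag: Eve -> Mallory). State: ball:Eve, camera:Sybil, bag:Mallory
Event 5 (swap camera<->ball: now camera:Eve, ball:Sybil). State: ball:Sybil, camera:Eve, bag:Mallory
Event 6 (swap ball<->camera: now ball:Eve, camera:Sybil). State: ball:Eve, camera:Sybil, bag:Mallory

Final state: ball:Eve, camera:Sybil, bag:Mallory
The camera is held by Sybil.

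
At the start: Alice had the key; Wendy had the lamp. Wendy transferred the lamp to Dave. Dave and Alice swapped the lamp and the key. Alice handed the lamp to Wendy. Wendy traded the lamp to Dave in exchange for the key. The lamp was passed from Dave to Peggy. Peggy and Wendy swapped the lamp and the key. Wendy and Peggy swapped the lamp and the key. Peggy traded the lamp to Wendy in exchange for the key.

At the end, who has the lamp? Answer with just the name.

Tracking all object holders:
Start: key:Alice, lamp:Wendy
Event 1 (give lamp: Wendy -> Dave). State: key:Alice, lamp:Dave
Event 2 (swap lamp<->key: now lamp:Alice, key:Dave). State: key:Dave, lamp:Alice
Event 3 (give lamp: Alice -> Wendy). State: key:Dave, lamp:Wendy
Event 4 (swap lamp<->key: now lamp:Dave, key:Wendy). State: key:Wendy, lamp:Dave
Event 5 (give lamp: Dave -> Peggy). State: key:Wendy, lamp:Peggy
Event 6 (swap lamp<->key: now lamp:Wendy, key:Peggy). State: key:Peggy, lamp:Wendy
Event 7 (swap lamp<->key: now lamp:Peggy, key:Wendy). State: key:Wendy, lamp:Peggy
Event 8 (swap lamp<->key: now lamp:Wendy, key:Peggy). State: key:Peggy, lamp:Wendy

Final state: key:Peggy, lamp:Wendy
The lamp is held by Wendy.

Answer: Wendy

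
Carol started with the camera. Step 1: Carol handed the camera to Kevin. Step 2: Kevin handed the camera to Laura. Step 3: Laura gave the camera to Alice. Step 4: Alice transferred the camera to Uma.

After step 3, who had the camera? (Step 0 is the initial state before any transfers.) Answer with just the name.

Answer: Alice

Derivation:
Tracking the camera holder through step 3:
After step 0 (start): Carol
After step 1: Kevin
After step 2: Laura
After step 3: Alice

At step 3, the holder is Alice.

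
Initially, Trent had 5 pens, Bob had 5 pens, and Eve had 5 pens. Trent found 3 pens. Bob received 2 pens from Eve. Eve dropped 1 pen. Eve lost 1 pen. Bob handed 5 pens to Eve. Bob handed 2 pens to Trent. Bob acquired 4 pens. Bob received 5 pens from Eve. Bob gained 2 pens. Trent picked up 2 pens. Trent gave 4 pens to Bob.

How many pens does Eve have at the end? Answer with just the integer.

Tracking counts step by step:
Start: Trent=5, Bob=5, Eve=5
Event 1 (Trent +3): Trent: 5 -> 8. State: Trent=8, Bob=5, Eve=5
Event 2 (Eve -> Bob, 2): Eve: 5 -> 3, Bob: 5 -> 7. State: Trent=8, Bob=7, Eve=3
Event 3 (Eve -1): Eve: 3 -> 2. State: Trent=8, Bob=7, Eve=2
Event 4 (Eve -1): Eve: 2 -> 1. State: Trent=8, Bob=7, Eve=1
Event 5 (Bob -> Eve, 5): Bob: 7 -> 2, Eve: 1 -> 6. State: Trent=8, Bob=2, Eve=6
Event 6 (Bob -> Trent, 2): Bob: 2 -> 0, Trent: 8 -> 10. State: Trent=10, Bob=0, Eve=6
Event 7 (Bob +4): Bob: 0 -> 4. State: Trent=10, Bob=4, Eve=6
Event 8 (Eve -> Bob, 5): Eve: 6 -> 1, Bob: 4 -> 9. State: Trent=10, Bob=9, Eve=1
Event 9 (Bob +2): Bob: 9 -> 11. State: Trent=10, Bob=11, Eve=1
Event 10 (Trent +2): Trent: 10 -> 12. State: Trent=12, Bob=11, Eve=1
Event 11 (Trent -> Bob, 4): Trent: 12 -> 8, Bob: 11 -> 15. State: Trent=8, Bob=15, Eve=1

Eve's final count: 1

Answer: 1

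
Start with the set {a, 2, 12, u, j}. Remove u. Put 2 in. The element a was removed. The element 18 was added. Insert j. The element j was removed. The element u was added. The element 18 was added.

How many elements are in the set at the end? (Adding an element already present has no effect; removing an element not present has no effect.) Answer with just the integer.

Answer: 4

Derivation:
Tracking the set through each operation:
Start: {12, 2, a, j, u}
Event 1 (remove u): removed. Set: {12, 2, a, j}
Event 2 (add 2): already present, no change. Set: {12, 2, a, j}
Event 3 (remove a): removed. Set: {12, 2, j}
Event 4 (add 18): added. Set: {12, 18, 2, j}
Event 5 (add j): already present, no change. Set: {12, 18, 2, j}
Event 6 (remove j): removed. Set: {12, 18, 2}
Event 7 (add u): added. Set: {12, 18, 2, u}
Event 8 (add 18): already present, no change. Set: {12, 18, 2, u}

Final set: {12, 18, 2, u} (size 4)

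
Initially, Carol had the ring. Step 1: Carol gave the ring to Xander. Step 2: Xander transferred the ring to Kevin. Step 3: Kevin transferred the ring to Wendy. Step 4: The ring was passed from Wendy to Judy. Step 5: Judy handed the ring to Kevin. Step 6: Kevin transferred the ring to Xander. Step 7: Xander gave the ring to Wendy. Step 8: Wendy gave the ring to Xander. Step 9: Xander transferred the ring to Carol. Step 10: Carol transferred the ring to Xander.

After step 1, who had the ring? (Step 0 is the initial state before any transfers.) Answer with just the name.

Answer: Xander

Derivation:
Tracking the ring holder through step 1:
After step 0 (start): Carol
After step 1: Xander

At step 1, the holder is Xander.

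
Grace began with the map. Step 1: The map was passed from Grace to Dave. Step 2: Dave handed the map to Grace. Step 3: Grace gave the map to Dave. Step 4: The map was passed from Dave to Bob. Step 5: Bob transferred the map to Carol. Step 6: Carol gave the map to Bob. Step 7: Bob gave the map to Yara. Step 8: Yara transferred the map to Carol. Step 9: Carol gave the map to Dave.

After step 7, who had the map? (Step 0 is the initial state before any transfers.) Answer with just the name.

Answer: Yara

Derivation:
Tracking the map holder through step 7:
After step 0 (start): Grace
After step 1: Dave
After step 2: Grace
After step 3: Dave
After step 4: Bob
After step 5: Carol
After step 6: Bob
After step 7: Yara

At step 7, the holder is Yara.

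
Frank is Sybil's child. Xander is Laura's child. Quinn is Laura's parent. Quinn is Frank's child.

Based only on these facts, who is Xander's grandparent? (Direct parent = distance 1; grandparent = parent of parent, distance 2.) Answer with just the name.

Reconstructing the parent chain from the given facts:
  Sybil -> Frank -> Quinn -> Laura -> Xander
(each arrow means 'parent of the next')
Positions in the chain (0 = top):
  position of Sybil: 0
  position of Frank: 1
  position of Quinn: 2
  position of Laura: 3
  position of Xander: 4

Xander is at position 4; the grandparent is 2 steps up the chain, i.e. position 2: Quinn.

Answer: Quinn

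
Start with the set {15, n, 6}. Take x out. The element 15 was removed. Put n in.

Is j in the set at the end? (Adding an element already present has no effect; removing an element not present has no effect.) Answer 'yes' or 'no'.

Answer: no

Derivation:
Tracking the set through each operation:
Start: {15, 6, n}
Event 1 (remove x): not present, no change. Set: {15, 6, n}
Event 2 (remove 15): removed. Set: {6, n}
Event 3 (add n): already present, no change. Set: {6, n}

Final set: {6, n} (size 2)
j is NOT in the final set.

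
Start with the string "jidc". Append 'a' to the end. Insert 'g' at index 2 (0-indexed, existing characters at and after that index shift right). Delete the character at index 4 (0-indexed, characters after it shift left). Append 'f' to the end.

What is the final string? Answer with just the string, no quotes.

Applying each edit step by step:
Start: "jidc"
Op 1 (append 'a'): "jidc" -> "jidca"
Op 2 (insert 'g' at idx 2): "jidca" -> "jigdca"
Op 3 (delete idx 4 = 'c'): "jigdca" -> "jigda"
Op 4 (append 'f'): "jigda" -> "jigdaf"

Answer: jigdaf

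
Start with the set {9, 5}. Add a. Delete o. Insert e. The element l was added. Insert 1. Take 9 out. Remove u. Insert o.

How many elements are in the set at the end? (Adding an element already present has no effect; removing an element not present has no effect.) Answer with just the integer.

Answer: 6

Derivation:
Tracking the set through each operation:
Start: {5, 9}
Event 1 (add a): added. Set: {5, 9, a}
Event 2 (remove o): not present, no change. Set: {5, 9, a}
Event 3 (add e): added. Set: {5, 9, a, e}
Event 4 (add l): added. Set: {5, 9, a, e, l}
Event 5 (add 1): added. Set: {1, 5, 9, a, e, l}
Event 6 (remove 9): removed. Set: {1, 5, a, e, l}
Event 7 (remove u): not present, no change. Set: {1, 5, a, e, l}
Event 8 (add o): added. Set: {1, 5, a, e, l, o}

Final set: {1, 5, a, e, l, o} (size 6)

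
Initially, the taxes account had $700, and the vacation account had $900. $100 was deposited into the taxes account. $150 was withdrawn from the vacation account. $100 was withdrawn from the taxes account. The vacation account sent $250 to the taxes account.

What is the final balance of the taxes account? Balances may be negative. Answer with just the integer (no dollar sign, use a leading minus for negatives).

Answer: 950

Derivation:
Tracking account balances step by step:
Start: taxes=700, vacation=900
Event 1 (deposit 100 to taxes): taxes: 700 + 100 = 800. Balances: taxes=800, vacation=900
Event 2 (withdraw 150 from vacation): vacation: 900 - 150 = 750. Balances: taxes=800, vacation=750
Event 3 (withdraw 100 from taxes): taxes: 800 - 100 = 700. Balances: taxes=700, vacation=750
Event 4 (transfer 250 vacation -> taxes): vacation: 750 - 250 = 500, taxes: 700 + 250 = 950. Balances: taxes=950, vacation=500

Final balance of taxes: 950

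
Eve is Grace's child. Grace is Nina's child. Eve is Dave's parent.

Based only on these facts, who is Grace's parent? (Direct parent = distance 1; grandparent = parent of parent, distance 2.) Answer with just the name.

Answer: Nina

Derivation:
Reconstructing the parent chain from the given facts:
  Nina -> Grace -> Eve -> Dave
(each arrow means 'parent of the next')
Positions in the chain (0 = top):
  position of Nina: 0
  position of Grace: 1
  position of Eve: 2
  position of Dave: 3

Grace is at position 1; the parent is 1 step up the chain, i.e. position 0: Nina.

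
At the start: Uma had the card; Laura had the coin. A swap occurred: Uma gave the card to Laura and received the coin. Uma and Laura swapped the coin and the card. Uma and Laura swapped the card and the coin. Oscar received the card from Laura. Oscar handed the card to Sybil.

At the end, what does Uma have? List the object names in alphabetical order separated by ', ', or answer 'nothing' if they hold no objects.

Tracking all object holders:
Start: card:Uma, coin:Laura
Event 1 (swap card<->coin: now card:Laura, coin:Uma). State: card:Laura, coin:Uma
Event 2 (swap coin<->card: now coin:Laura, card:Uma). State: card:Uma, coin:Laura
Event 3 (swap card<->coin: now card:Laura, coin:Uma). State: card:Laura, coin:Uma
Event 4 (give card: Laura -> Oscar). State: card:Oscar, coin:Uma
Event 5 (give card: Oscar -> Sybil). State: card:Sybil, coin:Uma

Final state: card:Sybil, coin:Uma
Uma holds: coin.

Answer: coin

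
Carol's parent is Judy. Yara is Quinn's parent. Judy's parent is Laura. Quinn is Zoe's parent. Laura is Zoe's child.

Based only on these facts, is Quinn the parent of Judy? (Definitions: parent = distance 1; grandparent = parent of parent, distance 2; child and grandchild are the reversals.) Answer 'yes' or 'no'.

Reconstructing the parent chain from the given facts:
  Yara -> Quinn -> Zoe -> Laura -> Judy -> Carol
(each arrow means 'parent of the next')
Positions in the chain (0 = top):
  position of Yara: 0
  position of Quinn: 1
  position of Zoe: 2
  position of Laura: 3
  position of Judy: 4
  position of Carol: 5

Quinn is at position 1, Judy is at position 4; signed distance (j - i) = 3.
'parent' requires j - i = 1. Actual distance is 3, so the relation does NOT hold.

Answer: no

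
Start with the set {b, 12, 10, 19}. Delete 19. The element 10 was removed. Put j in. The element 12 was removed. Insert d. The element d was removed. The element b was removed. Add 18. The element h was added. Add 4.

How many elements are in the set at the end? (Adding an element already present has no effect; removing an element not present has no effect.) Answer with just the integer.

Tracking the set through each operation:
Start: {10, 12, 19, b}
Event 1 (remove 19): removed. Set: {10, 12, b}
Event 2 (remove 10): removed. Set: {12, b}
Event 3 (add j): added. Set: {12, b, j}
Event 4 (remove 12): removed. Set: {b, j}
Event 5 (add d): added. Set: {b, d, j}
Event 6 (remove d): removed. Set: {b, j}
Event 7 (remove b): removed. Set: {j}
Event 8 (add 18): added. Set: {18, j}
Event 9 (add h): added. Set: {18, h, j}
Event 10 (add 4): added. Set: {18, 4, h, j}

Final set: {18, 4, h, j} (size 4)

Answer: 4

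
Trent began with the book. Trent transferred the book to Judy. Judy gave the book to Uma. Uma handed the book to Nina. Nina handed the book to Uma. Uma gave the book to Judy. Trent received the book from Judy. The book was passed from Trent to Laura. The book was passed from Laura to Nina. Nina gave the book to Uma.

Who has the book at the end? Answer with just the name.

Answer: Uma

Derivation:
Tracking the book through each event:
Start: Trent has the book.
After event 1: Judy has the book.
After event 2: Uma has the book.
After event 3: Nina has the book.
After event 4: Uma has the book.
After event 5: Judy has the book.
After event 6: Trent has the book.
After event 7: Laura has the book.
After event 8: Nina has the book.
After event 9: Uma has the book.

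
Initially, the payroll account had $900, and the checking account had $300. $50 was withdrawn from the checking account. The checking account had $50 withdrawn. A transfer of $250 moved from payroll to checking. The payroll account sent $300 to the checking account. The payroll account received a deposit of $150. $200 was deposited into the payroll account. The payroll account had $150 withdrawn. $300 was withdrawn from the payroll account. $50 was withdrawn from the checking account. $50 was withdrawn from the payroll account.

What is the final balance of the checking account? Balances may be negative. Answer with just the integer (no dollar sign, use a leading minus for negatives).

Answer: 700

Derivation:
Tracking account balances step by step:
Start: payroll=900, checking=300
Event 1 (withdraw 50 from checking): checking: 300 - 50 = 250. Balances: payroll=900, checking=250
Event 2 (withdraw 50 from checking): checking: 250 - 50 = 200. Balances: payroll=900, checking=200
Event 3 (transfer 250 payroll -> checking): payroll: 900 - 250 = 650, checking: 200 + 250 = 450. Balances: payroll=650, checking=450
Event 4 (transfer 300 payroll -> checking): payroll: 650 - 300 = 350, checking: 450 + 300 = 750. Balances: payroll=350, checking=750
Event 5 (deposit 150 to payroll): payroll: 350 + 150 = 500. Balances: payroll=500, checking=750
Event 6 (deposit 200 to payroll): payroll: 500 + 200 = 700. Balances: payroll=700, checking=750
Event 7 (withdraw 150 from payroll): payroll: 700 - 150 = 550. Balances: payroll=550, checking=750
Event 8 (withdraw 300 from payroll): payroll: 550 - 300 = 250. Balances: payroll=250, checking=750
Event 9 (withdraw 50 from checking): checking: 750 - 50 = 700. Balances: payroll=250, checking=700
Event 10 (withdraw 50 from payroll): payroll: 250 - 50 = 200. Balances: payroll=200, checking=700

Final balance of checking: 700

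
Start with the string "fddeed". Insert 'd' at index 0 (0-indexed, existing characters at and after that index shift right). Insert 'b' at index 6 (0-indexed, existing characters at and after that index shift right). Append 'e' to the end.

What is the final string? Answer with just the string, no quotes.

Answer: dfddeebde

Derivation:
Applying each edit step by step:
Start: "fddeed"
Op 1 (insert 'd' at idx 0): "fddeed" -> "dfddeed"
Op 2 (insert 'b' at idx 6): "dfddeed" -> "dfddeebd"
Op 3 (append 'e'): "dfddeebd" -> "dfddeebde"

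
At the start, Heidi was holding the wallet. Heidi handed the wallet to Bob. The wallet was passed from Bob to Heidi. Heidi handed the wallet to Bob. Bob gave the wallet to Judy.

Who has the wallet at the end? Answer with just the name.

Answer: Judy

Derivation:
Tracking the wallet through each event:
Start: Heidi has the wallet.
After event 1: Bob has the wallet.
After event 2: Heidi has the wallet.
After event 3: Bob has the wallet.
After event 4: Judy has the wallet.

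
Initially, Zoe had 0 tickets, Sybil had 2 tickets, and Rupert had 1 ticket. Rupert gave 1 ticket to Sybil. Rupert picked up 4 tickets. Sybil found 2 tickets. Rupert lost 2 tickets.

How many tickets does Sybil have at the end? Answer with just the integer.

Tracking counts step by step:
Start: Zoe=0, Sybil=2, Rupert=1
Event 1 (Rupert -> Sybil, 1): Rupert: 1 -> 0, Sybil: 2 -> 3. State: Zoe=0, Sybil=3, Rupert=0
Event 2 (Rupert +4): Rupert: 0 -> 4. State: Zoe=0, Sybil=3, Rupert=4
Event 3 (Sybil +2): Sybil: 3 -> 5. State: Zoe=0, Sybil=5, Rupert=4
Event 4 (Rupert -2): Rupert: 4 -> 2. State: Zoe=0, Sybil=5, Rupert=2

Sybil's final count: 5

Answer: 5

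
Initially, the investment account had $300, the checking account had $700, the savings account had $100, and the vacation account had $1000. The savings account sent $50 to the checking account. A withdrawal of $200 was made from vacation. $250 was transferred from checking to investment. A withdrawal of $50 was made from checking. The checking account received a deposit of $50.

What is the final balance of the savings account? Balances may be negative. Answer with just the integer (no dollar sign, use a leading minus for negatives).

Answer: 50

Derivation:
Tracking account balances step by step:
Start: investment=300, checking=700, savings=100, vacation=1000
Event 1 (transfer 50 savings -> checking): savings: 100 - 50 = 50, checking: 700 + 50 = 750. Balances: investment=300, checking=750, savings=50, vacation=1000
Event 2 (withdraw 200 from vacation): vacation: 1000 - 200 = 800. Balances: investment=300, checking=750, savings=50, vacation=800
Event 3 (transfer 250 checking -> investment): checking: 750 - 250 = 500, investment: 300 + 250 = 550. Balances: investment=550, checking=500, savings=50, vacation=800
Event 4 (withdraw 50 from checking): checking: 500 - 50 = 450. Balances: investment=550, checking=450, savings=50, vacation=800
Event 5 (deposit 50 to checking): checking: 450 + 50 = 500. Balances: investment=550, checking=500, savings=50, vacation=800

Final balance of savings: 50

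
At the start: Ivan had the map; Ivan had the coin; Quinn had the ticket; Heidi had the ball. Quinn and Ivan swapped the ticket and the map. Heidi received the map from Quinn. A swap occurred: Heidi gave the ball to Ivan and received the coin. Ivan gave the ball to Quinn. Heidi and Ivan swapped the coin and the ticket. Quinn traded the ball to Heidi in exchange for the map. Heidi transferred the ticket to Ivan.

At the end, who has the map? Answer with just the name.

Tracking all object holders:
Start: map:Ivan, coin:Ivan, ticket:Quinn, ball:Heidi
Event 1 (swap ticket<->map: now ticket:Ivan, map:Quinn). State: map:Quinn, coin:Ivan, ticket:Ivan, ball:Heidi
Event 2 (give map: Quinn -> Heidi). State: map:Heidi, coin:Ivan, ticket:Ivan, ball:Heidi
Event 3 (swap ball<->coin: now ball:Ivan, coin:Heidi). State: map:Heidi, coin:Heidi, ticket:Ivan, ball:Ivan
Event 4 (give ball: Ivan -> Quinn). State: map:Heidi, coin:Heidi, ticket:Ivan, ball:Quinn
Event 5 (swap coin<->ticket: now coin:Ivan, ticket:Heidi). State: map:Heidi, coin:Ivan, ticket:Heidi, ball:Quinn
Event 6 (swap ball<->map: now ball:Heidi, map:Quinn). State: map:Quinn, coin:Ivan, ticket:Heidi, ball:Heidi
Event 7 (give ticket: Heidi -> Ivan). State: map:Quinn, coin:Ivan, ticket:Ivan, ball:Heidi

Final state: map:Quinn, coin:Ivan, ticket:Ivan, ball:Heidi
The map is held by Quinn.

Answer: Quinn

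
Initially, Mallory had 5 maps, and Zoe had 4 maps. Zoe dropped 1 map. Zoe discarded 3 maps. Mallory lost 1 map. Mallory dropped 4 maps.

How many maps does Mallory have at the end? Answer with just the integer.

Answer: 0

Derivation:
Tracking counts step by step:
Start: Mallory=5, Zoe=4
Event 1 (Zoe -1): Zoe: 4 -> 3. State: Mallory=5, Zoe=3
Event 2 (Zoe -3): Zoe: 3 -> 0. State: Mallory=5, Zoe=0
Event 3 (Mallory -1): Mallory: 5 -> 4. State: Mallory=4, Zoe=0
Event 4 (Mallory -4): Mallory: 4 -> 0. State: Mallory=0, Zoe=0

Mallory's final count: 0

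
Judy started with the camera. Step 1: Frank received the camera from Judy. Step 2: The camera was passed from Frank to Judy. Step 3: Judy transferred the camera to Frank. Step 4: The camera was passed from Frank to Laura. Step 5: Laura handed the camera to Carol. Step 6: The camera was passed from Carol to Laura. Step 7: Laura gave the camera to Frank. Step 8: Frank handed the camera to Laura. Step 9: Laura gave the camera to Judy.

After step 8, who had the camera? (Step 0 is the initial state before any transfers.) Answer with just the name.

Answer: Laura

Derivation:
Tracking the camera holder through step 8:
After step 0 (start): Judy
After step 1: Frank
After step 2: Judy
After step 3: Frank
After step 4: Laura
After step 5: Carol
After step 6: Laura
After step 7: Frank
After step 8: Laura

At step 8, the holder is Laura.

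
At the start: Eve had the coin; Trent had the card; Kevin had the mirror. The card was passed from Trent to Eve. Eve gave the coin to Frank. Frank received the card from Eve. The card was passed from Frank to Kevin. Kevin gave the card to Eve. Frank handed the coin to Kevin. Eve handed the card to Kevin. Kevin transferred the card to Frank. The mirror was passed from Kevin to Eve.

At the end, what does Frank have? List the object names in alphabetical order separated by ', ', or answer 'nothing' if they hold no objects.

Tracking all object holders:
Start: coin:Eve, card:Trent, mirror:Kevin
Event 1 (give card: Trent -> Eve). State: coin:Eve, card:Eve, mirror:Kevin
Event 2 (give coin: Eve -> Frank). State: coin:Frank, card:Eve, mirror:Kevin
Event 3 (give card: Eve -> Frank). State: coin:Frank, card:Frank, mirror:Kevin
Event 4 (give card: Frank -> Kevin). State: coin:Frank, card:Kevin, mirror:Kevin
Event 5 (give card: Kevin -> Eve). State: coin:Frank, card:Eve, mirror:Kevin
Event 6 (give coin: Frank -> Kevin). State: coin:Kevin, card:Eve, mirror:Kevin
Event 7 (give card: Eve -> Kevin). State: coin:Kevin, card:Kevin, mirror:Kevin
Event 8 (give card: Kevin -> Frank). State: coin:Kevin, card:Frank, mirror:Kevin
Event 9 (give mirror: Kevin -> Eve). State: coin:Kevin, card:Frank, mirror:Eve

Final state: coin:Kevin, card:Frank, mirror:Eve
Frank holds: card.

Answer: card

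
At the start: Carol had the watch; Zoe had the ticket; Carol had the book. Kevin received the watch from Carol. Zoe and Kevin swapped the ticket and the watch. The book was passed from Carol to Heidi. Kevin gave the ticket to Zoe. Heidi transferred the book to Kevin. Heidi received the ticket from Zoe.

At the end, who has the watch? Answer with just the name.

Answer: Zoe

Derivation:
Tracking all object holders:
Start: watch:Carol, ticket:Zoe, book:Carol
Event 1 (give watch: Carol -> Kevin). State: watch:Kevin, ticket:Zoe, book:Carol
Event 2 (swap ticket<->watch: now ticket:Kevin, watch:Zoe). State: watch:Zoe, ticket:Kevin, book:Carol
Event 3 (give book: Carol -> Heidi). State: watch:Zoe, ticket:Kevin, book:Heidi
Event 4 (give ticket: Kevin -> Zoe). State: watch:Zoe, ticket:Zoe, book:Heidi
Event 5 (give book: Heidi -> Kevin). State: watch:Zoe, ticket:Zoe, book:Kevin
Event 6 (give ticket: Zoe -> Heidi). State: watch:Zoe, ticket:Heidi, book:Kevin

Final state: watch:Zoe, ticket:Heidi, book:Kevin
The watch is held by Zoe.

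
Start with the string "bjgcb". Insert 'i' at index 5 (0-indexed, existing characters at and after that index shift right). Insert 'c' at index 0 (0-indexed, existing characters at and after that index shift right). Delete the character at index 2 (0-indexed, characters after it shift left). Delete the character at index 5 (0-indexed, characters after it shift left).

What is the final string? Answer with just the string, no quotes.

Applying each edit step by step:
Start: "bjgcb"
Op 1 (insert 'i' at idx 5): "bjgcb" -> "bjgcbi"
Op 2 (insert 'c' at idx 0): "bjgcbi" -> "cbjgcbi"
Op 3 (delete idx 2 = 'j'): "cbjgcbi" -> "cbgcbi"
Op 4 (delete idx 5 = 'i'): "cbgcbi" -> "cbgcb"

Answer: cbgcb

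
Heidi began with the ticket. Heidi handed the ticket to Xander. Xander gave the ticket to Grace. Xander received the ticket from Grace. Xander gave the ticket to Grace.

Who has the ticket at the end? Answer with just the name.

Tracking the ticket through each event:
Start: Heidi has the ticket.
After event 1: Xander has the ticket.
After event 2: Grace has the ticket.
After event 3: Xander has the ticket.
After event 4: Grace has the ticket.

Answer: Grace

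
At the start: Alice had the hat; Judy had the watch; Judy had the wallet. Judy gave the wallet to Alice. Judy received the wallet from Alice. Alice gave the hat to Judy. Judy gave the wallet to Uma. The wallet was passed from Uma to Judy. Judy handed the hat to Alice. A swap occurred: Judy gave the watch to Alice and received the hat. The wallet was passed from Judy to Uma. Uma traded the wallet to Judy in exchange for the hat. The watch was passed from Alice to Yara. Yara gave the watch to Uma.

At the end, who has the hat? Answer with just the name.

Answer: Uma

Derivation:
Tracking all object holders:
Start: hat:Alice, watch:Judy, wallet:Judy
Event 1 (give wallet: Judy -> Alice). State: hat:Alice, watch:Judy, wallet:Alice
Event 2 (give wallet: Alice -> Judy). State: hat:Alice, watch:Judy, wallet:Judy
Event 3 (give hat: Alice -> Judy). State: hat:Judy, watch:Judy, wallet:Judy
Event 4 (give wallet: Judy -> Uma). State: hat:Judy, watch:Judy, wallet:Uma
Event 5 (give wallet: Uma -> Judy). State: hat:Judy, watch:Judy, wallet:Judy
Event 6 (give hat: Judy -> Alice). State: hat:Alice, watch:Judy, wallet:Judy
Event 7 (swap watch<->hat: now watch:Alice, hat:Judy). State: hat:Judy, watch:Alice, wallet:Judy
Event 8 (give wallet: Judy -> Uma). State: hat:Judy, watch:Alice, wallet:Uma
Event 9 (swap wallet<->hat: now wallet:Judy, hat:Uma). State: hat:Uma, watch:Alice, wallet:Judy
Event 10 (give watch: Alice -> Yara). State: hat:Uma, watch:Yara, wallet:Judy
Event 11 (give watch: Yara -> Uma). State: hat:Uma, watch:Uma, wallet:Judy

Final state: hat:Uma, watch:Uma, wallet:Judy
The hat is held by Uma.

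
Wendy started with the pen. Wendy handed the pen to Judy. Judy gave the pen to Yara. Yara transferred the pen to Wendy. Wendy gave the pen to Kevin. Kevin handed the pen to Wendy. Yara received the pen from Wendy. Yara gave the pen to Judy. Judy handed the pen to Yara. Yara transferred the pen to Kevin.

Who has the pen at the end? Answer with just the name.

Tracking the pen through each event:
Start: Wendy has the pen.
After event 1: Judy has the pen.
After event 2: Yara has the pen.
After event 3: Wendy has the pen.
After event 4: Kevin has the pen.
After event 5: Wendy has the pen.
After event 6: Yara has the pen.
After event 7: Judy has the pen.
After event 8: Yara has the pen.
After event 9: Kevin has the pen.

Answer: Kevin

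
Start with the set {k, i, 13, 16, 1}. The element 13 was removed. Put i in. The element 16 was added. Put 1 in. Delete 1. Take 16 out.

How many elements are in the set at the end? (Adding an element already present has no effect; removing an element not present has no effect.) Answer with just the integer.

Answer: 2

Derivation:
Tracking the set through each operation:
Start: {1, 13, 16, i, k}
Event 1 (remove 13): removed. Set: {1, 16, i, k}
Event 2 (add i): already present, no change. Set: {1, 16, i, k}
Event 3 (add 16): already present, no change. Set: {1, 16, i, k}
Event 4 (add 1): already present, no change. Set: {1, 16, i, k}
Event 5 (remove 1): removed. Set: {16, i, k}
Event 6 (remove 16): removed. Set: {i, k}

Final set: {i, k} (size 2)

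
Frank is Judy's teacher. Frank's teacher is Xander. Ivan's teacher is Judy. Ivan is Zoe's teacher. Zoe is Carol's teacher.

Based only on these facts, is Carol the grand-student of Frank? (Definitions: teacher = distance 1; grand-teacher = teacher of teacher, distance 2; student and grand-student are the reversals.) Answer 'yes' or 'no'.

Answer: no

Derivation:
Reconstructing the teacher chain from the given facts:
  Xander -> Frank -> Judy -> Ivan -> Zoe -> Carol
(each arrow means 'teacher of the next')
Positions in the chain (0 = top):
  position of Xander: 0
  position of Frank: 1
  position of Judy: 2
  position of Ivan: 3
  position of Zoe: 4
  position of Carol: 5

Carol is at position 5, Frank is at position 1; signed distance (j - i) = -4.
'grand-student' requires j - i = -2. Actual distance is -4, so the relation does NOT hold.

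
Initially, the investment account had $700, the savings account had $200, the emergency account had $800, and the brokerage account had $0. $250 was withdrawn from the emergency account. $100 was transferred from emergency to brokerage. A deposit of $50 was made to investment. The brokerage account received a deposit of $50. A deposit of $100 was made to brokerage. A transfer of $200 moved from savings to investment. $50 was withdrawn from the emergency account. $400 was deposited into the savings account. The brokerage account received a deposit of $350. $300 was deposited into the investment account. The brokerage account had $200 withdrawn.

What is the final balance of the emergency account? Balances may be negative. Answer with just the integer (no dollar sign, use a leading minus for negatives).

Tracking account balances step by step:
Start: investment=700, savings=200, emergency=800, brokerage=0
Event 1 (withdraw 250 from emergency): emergency: 800 - 250 = 550. Balances: investment=700, savings=200, emergency=550, brokerage=0
Event 2 (transfer 100 emergency -> brokerage): emergency: 550 - 100 = 450, brokerage: 0 + 100 = 100. Balances: investment=700, savings=200, emergency=450, brokerage=100
Event 3 (deposit 50 to investment): investment: 700 + 50 = 750. Balances: investment=750, savings=200, emergency=450, brokerage=100
Event 4 (deposit 50 to brokerage): brokerage: 100 + 50 = 150. Balances: investment=750, savings=200, emergency=450, brokerage=150
Event 5 (deposit 100 to brokerage): brokerage: 150 + 100 = 250. Balances: investment=750, savings=200, emergency=450, brokerage=250
Event 6 (transfer 200 savings -> investment): savings: 200 - 200 = 0, investment: 750 + 200 = 950. Balances: investment=950, savings=0, emergency=450, brokerage=250
Event 7 (withdraw 50 from emergency): emergency: 450 - 50 = 400. Balances: investment=950, savings=0, emergency=400, brokerage=250
Event 8 (deposit 400 to savings): savings: 0 + 400 = 400. Balances: investment=950, savings=400, emergency=400, brokerage=250
Event 9 (deposit 350 to brokerage): brokerage: 250 + 350 = 600. Balances: investment=950, savings=400, emergency=400, brokerage=600
Event 10 (deposit 300 to investment): investment: 950 + 300 = 1250. Balances: investment=1250, savings=400, emergency=400, brokerage=600
Event 11 (withdraw 200 from brokerage): brokerage: 600 - 200 = 400. Balances: investment=1250, savings=400, emergency=400, brokerage=400

Final balance of emergency: 400

Answer: 400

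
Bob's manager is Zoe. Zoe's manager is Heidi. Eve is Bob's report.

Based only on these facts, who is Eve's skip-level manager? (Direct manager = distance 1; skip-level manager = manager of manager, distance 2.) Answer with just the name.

Reconstructing the manager chain from the given facts:
  Heidi -> Zoe -> Bob -> Eve
(each arrow means 'manager of the next')
Positions in the chain (0 = top):
  position of Heidi: 0
  position of Zoe: 1
  position of Bob: 2
  position of Eve: 3

Eve is at position 3; the skip-level manager is 2 steps up the chain, i.e. position 1: Zoe.

Answer: Zoe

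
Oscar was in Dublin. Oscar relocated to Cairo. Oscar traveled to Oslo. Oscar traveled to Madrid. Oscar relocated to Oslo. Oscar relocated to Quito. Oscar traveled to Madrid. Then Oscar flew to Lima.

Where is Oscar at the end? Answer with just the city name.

Tracking Oscar's location:
Start: Oscar is in Dublin.
After move 1: Dublin -> Cairo. Oscar is in Cairo.
After move 2: Cairo -> Oslo. Oscar is in Oslo.
After move 3: Oslo -> Madrid. Oscar is in Madrid.
After move 4: Madrid -> Oslo. Oscar is in Oslo.
After move 5: Oslo -> Quito. Oscar is in Quito.
After move 6: Quito -> Madrid. Oscar is in Madrid.
After move 7: Madrid -> Lima. Oscar is in Lima.

Answer: Lima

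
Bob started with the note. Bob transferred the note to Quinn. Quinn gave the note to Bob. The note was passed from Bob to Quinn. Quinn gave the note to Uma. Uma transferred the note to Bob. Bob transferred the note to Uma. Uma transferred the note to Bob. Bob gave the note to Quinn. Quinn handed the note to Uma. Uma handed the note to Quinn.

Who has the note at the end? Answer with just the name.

Tracking the note through each event:
Start: Bob has the note.
After event 1: Quinn has the note.
After event 2: Bob has the note.
After event 3: Quinn has the note.
After event 4: Uma has the note.
After event 5: Bob has the note.
After event 6: Uma has the note.
After event 7: Bob has the note.
After event 8: Quinn has the note.
After event 9: Uma has the note.
After event 10: Quinn has the note.

Answer: Quinn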